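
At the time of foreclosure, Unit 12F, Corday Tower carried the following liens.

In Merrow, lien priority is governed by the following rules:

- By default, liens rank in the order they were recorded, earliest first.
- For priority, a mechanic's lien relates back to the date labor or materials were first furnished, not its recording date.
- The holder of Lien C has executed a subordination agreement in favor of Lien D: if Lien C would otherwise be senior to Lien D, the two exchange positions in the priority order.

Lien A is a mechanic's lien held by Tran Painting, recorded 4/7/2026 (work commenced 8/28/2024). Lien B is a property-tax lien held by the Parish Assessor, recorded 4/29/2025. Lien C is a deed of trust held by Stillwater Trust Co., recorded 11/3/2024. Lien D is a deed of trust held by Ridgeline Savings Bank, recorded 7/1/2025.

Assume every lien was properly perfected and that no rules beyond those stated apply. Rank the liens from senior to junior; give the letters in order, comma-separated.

A, D, B, C

Adjusting effective dates: A is treated as recorded 8/28/2024, the work-commencement date.
Sorted by effective date: A (8/28/2024), C (11/3/2024), B (4/29/2025), D (7/1/2025).
Because C would otherwise rank above D, the subordination swaps them.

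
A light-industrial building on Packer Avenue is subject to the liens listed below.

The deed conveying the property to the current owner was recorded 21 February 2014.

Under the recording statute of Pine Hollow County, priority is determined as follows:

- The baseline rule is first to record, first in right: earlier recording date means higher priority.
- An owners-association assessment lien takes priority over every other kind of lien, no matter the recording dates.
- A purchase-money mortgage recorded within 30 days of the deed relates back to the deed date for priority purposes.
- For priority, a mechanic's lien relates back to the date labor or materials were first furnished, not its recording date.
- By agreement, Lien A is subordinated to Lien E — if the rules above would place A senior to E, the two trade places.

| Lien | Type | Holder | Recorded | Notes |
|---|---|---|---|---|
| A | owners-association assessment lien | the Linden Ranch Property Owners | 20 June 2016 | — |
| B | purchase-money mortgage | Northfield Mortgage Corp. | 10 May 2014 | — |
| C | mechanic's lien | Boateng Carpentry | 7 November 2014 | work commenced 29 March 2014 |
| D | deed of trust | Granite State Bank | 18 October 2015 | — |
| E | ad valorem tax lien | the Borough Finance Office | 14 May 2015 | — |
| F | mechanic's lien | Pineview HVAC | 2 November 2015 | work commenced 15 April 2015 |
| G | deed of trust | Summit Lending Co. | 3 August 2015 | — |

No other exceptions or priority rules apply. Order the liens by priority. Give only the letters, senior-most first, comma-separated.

First, effective dates: B was recorded 78 days after the deed, outside the 30-day window, so it keeps its recording date; C is treated as recorded 29 March 2014, the work-commencement date; F relates back to 15 April 2015 (work commenced).
A, as an owners-association assessment lien, has superpriority and ranks first.
Remaining liens by effective date: C (29 March 2014), B (10 May 2014), F (15 April 2015), E (14 May 2015), G (3 August 2015), D (18 October 2015).
A would otherwise be senior to E, so under the subordination agreement A and E exchange positions.

E, C, B, F, A, G, D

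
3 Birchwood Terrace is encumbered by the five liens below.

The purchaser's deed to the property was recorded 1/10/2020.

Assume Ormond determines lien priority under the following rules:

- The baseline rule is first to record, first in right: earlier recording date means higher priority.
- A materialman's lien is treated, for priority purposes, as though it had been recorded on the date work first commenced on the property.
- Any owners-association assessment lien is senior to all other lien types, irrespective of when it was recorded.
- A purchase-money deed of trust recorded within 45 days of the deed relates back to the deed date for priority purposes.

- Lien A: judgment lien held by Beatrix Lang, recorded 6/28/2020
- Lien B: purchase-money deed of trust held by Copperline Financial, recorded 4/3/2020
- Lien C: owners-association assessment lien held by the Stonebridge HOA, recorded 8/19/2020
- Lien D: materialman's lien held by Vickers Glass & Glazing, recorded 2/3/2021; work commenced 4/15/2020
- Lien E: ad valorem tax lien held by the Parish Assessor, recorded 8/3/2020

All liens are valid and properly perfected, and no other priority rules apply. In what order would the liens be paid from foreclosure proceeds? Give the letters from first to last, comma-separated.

Effective dates: B missed the 45-day window (84 days after the deed), so its recording date stands; D relates back to 4/15/2020 (work commenced).
C is an owners-association assessment lien and takes priority over every other lien.
Ordering the rest by effective date: B (4/3/2020), D (4/15/2020), A (6/28/2020), E (8/3/2020).

C, B, D, A, E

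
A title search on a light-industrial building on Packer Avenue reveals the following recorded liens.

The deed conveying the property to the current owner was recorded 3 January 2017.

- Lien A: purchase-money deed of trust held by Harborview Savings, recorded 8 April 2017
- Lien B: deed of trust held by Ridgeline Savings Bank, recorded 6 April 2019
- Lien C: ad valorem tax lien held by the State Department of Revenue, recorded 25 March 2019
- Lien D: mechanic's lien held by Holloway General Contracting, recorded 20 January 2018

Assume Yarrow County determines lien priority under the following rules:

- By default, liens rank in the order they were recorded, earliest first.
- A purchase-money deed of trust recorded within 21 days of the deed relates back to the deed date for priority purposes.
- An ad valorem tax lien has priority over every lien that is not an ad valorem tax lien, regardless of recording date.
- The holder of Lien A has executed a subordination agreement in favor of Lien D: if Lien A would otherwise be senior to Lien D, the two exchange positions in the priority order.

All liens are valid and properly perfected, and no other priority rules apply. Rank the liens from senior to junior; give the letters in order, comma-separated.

C, D, A, B

Effective dates: A was recorded 95 days after the deed — beyond 21 days — so no relation-back applies.
As an ad valorem tax lien, C is senior to every other lien.
The other liens, earliest effective date first: A (8 April 2017), D (20 January 2018), B (6 April 2019).
A would otherwise be senior to D, so under the subordination agreement A and D exchange positions.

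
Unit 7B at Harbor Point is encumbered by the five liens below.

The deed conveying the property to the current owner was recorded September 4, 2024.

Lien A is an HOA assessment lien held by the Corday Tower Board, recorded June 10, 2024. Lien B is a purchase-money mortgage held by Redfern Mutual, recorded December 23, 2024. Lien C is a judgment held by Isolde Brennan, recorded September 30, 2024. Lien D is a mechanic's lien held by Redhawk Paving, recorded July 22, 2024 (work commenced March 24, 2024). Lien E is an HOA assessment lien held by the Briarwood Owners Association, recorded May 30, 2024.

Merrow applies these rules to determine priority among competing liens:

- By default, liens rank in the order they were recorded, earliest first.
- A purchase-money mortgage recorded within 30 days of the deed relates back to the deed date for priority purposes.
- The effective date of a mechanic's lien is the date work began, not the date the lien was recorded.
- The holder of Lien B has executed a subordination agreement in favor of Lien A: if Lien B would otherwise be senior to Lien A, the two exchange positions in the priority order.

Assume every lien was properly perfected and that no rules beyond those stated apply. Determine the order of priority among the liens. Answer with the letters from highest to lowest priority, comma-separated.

D, E, A, C, B

Adjusting effective dates: B was recorded 110 days after the deed, outside the 30-day window, so it keeps its recording date; D's effective date is March 24, 2024, when work began.
Sorted by effective date: D (March 24, 2024), E (May 30, 2024), A (June 10, 2024), C (September 30, 2024), B (December 23, 2024).
B is already junior to A, so the subordination agreement changes nothing.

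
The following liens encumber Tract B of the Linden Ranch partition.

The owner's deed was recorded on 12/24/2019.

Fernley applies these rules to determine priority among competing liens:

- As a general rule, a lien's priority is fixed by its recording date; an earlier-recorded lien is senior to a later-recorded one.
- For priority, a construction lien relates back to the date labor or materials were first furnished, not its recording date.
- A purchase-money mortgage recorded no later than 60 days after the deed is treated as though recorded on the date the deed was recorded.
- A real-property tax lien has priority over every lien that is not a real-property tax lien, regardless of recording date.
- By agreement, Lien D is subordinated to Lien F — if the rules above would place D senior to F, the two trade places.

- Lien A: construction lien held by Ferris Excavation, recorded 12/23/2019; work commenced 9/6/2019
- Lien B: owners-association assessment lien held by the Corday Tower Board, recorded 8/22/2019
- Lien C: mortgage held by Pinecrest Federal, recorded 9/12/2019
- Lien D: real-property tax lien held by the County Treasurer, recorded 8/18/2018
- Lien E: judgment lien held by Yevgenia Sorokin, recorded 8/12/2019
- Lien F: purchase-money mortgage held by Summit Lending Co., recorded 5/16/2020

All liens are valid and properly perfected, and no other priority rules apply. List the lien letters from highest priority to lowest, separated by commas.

F, E, B, A, C, D

Effective dates after the stated exceptions: A relates back to 9/6/2019 (work commenced); F was recorded 144 days after the deed, outside the 60-day window, so it keeps its recording date.
D is a real-property tax lien, so it outranks all other liens regardless of date.
Remaining liens by effective date: E (8/12/2019), B (8/22/2019), A (9/6/2019), C (9/12/2019), F (5/16/2020).
D is senior to F before the subordination, so the two trade places.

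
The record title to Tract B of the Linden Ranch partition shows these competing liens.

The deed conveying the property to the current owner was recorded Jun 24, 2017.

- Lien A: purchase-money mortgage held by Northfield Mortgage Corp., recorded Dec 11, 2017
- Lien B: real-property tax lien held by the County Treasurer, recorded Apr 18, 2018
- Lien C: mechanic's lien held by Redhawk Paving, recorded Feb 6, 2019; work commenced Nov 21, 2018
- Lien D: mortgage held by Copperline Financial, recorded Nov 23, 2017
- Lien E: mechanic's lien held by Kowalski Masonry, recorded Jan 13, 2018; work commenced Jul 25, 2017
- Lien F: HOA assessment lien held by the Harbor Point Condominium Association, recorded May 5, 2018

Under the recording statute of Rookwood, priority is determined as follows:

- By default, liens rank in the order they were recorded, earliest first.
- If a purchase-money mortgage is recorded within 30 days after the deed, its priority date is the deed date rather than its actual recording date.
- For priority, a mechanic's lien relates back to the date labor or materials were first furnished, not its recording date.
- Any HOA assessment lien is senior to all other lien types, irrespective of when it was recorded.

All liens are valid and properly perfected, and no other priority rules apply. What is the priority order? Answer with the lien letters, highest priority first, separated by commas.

Effective dates: A was recorded 170 days after the deed, outside the 30-day window, so it keeps its recording date; C is treated as recorded Nov 21, 2018, the work-commencement date; E is treated as recorded Jul 25, 2017, the work-commencement date.
F, as an HOA assessment lien, has superpriority and ranks first.
Among the remaining liens, by effective date: E (Jul 25, 2017), D (Nov 23, 2017), A (Dec 11, 2017), B (Apr 18, 2018), C (Nov 21, 2018).

F, E, D, A, B, C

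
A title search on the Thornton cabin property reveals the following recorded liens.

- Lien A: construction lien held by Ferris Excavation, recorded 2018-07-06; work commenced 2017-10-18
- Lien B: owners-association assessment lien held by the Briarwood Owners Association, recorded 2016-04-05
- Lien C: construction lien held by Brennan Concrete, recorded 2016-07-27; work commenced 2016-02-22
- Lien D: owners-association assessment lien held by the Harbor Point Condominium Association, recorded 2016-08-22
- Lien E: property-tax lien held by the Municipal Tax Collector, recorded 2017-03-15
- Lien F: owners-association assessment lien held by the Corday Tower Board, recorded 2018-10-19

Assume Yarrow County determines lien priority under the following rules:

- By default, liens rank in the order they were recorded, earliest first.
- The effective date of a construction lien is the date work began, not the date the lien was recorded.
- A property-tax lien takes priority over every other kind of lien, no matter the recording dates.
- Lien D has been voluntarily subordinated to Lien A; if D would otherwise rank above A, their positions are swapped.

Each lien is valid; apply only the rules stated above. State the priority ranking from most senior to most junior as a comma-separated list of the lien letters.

E, C, B, A, D, F

First, effective dates: A is treated as recorded 2017-10-18, the work-commencement date; C's effective date is 2016-02-22, when work began.
E is a property-tax lien, so it outranks all other liens regardless of date.
Remaining liens by effective date: C (2016-02-22), B (2016-04-05), D (2016-08-22), A (2017-10-18), F (2018-10-19).
D is senior to A before the subordination, so the two trade places.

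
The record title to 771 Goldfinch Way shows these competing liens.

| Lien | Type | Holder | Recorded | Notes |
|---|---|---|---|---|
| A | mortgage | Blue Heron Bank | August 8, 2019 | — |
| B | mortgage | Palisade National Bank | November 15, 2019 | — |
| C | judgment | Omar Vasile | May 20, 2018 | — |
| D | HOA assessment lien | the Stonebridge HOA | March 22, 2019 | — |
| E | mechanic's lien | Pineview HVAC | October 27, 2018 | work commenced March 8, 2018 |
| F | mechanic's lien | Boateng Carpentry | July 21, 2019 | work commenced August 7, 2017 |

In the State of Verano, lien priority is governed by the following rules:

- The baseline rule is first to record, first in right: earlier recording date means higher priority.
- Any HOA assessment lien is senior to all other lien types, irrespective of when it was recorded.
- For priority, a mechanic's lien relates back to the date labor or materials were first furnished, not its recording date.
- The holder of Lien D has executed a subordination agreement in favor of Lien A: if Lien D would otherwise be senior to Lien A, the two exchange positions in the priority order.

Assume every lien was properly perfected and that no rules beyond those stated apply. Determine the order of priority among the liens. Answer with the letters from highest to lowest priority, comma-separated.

Adjusting effective dates: E relates back to March 8, 2018 (work commenced); F's effective date is August 7, 2017, when work began.
D, as an HOA assessment lien, has superpriority and ranks first.
Among the remaining liens, by effective date: F (August 7, 2017), E (March 8, 2018), C (May 20, 2018), A (August 8, 2019), B (November 15, 2019).
D is senior to A before the subordination, so the two trade places.

A, F, E, C, D, B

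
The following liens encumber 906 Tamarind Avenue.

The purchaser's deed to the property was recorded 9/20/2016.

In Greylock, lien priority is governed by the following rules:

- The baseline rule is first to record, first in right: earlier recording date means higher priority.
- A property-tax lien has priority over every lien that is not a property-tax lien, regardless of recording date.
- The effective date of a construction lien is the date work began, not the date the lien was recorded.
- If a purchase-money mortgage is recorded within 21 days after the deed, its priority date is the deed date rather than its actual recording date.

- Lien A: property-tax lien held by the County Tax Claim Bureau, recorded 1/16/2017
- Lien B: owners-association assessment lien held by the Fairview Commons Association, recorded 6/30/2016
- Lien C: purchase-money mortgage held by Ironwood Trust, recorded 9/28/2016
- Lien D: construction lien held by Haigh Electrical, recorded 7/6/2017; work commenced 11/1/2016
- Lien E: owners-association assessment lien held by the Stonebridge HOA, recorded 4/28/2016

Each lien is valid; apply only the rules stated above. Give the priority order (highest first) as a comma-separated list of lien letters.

Effective dates: C's effective date is the deed date, 9/20/2016; D relates back to 11/1/2016 (work commenced).
A, as a property-tax lien, has superpriority and ranks first.
Among the remaining liens, by effective date: E (4/28/2016), B (6/30/2016), C (9/20/2016), D (11/1/2016).

A, E, B, C, D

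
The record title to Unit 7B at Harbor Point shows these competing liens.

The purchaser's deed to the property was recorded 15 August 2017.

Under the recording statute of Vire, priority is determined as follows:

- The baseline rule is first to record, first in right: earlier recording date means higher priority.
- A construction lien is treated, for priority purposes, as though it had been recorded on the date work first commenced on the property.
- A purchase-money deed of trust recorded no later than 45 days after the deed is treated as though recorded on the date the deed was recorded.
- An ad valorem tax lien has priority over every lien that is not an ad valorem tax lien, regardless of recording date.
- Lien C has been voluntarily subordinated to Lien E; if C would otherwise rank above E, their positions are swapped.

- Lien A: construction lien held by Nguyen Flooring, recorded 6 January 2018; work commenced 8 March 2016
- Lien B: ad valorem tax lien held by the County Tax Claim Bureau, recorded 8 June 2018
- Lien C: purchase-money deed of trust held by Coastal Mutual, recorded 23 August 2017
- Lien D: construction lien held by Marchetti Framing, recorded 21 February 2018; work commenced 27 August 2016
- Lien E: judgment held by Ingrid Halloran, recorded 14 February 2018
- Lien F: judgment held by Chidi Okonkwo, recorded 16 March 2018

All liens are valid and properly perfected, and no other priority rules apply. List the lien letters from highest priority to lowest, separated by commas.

B, A, D, E, C, F

Effective dates: A is treated as recorded 8 March 2016, the work-commencement date; C relates back to the deed date 15 August 2017; D is treated as recorded 27 August 2016, the work-commencement date.
B, as an ad valorem tax lien, has superpriority and ranks first.
The other liens, earliest effective date first: A (8 March 2016), D (27 August 2016), C (15 August 2017), E (14 February 2018), F (16 March 2018).
Because C would otherwise rank above E, the subordination swaps them.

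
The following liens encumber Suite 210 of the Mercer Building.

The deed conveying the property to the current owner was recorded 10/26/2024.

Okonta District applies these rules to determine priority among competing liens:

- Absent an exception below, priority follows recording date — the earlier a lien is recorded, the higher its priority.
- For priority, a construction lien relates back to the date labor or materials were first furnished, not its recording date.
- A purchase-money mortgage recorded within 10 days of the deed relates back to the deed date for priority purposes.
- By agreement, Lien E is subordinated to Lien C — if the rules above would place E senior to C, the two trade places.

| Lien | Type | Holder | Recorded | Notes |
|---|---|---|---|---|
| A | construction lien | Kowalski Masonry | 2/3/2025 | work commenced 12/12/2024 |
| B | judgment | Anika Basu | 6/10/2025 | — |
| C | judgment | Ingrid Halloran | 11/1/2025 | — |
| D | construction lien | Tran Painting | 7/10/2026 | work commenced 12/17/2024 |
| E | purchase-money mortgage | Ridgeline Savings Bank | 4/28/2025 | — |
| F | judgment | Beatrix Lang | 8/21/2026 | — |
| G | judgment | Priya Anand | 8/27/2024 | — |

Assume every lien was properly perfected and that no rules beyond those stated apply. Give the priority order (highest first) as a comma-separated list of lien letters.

Effective dates: A's effective date is 12/12/2024, when work began; D's effective date is 12/17/2024, when work began; E was recorded 184 days after the deed — beyond 10 days — so no relation-back applies.
By effective date, earliest first: G (8/27/2024), A (12/12/2024), D (12/17/2024), E (4/28/2025), B (6/10/2025), C (11/1/2025), F (8/21/2026).
E would otherwise be senior to C, so under the subordination agreement E and C exchange positions.

G, A, D, C, B, E, F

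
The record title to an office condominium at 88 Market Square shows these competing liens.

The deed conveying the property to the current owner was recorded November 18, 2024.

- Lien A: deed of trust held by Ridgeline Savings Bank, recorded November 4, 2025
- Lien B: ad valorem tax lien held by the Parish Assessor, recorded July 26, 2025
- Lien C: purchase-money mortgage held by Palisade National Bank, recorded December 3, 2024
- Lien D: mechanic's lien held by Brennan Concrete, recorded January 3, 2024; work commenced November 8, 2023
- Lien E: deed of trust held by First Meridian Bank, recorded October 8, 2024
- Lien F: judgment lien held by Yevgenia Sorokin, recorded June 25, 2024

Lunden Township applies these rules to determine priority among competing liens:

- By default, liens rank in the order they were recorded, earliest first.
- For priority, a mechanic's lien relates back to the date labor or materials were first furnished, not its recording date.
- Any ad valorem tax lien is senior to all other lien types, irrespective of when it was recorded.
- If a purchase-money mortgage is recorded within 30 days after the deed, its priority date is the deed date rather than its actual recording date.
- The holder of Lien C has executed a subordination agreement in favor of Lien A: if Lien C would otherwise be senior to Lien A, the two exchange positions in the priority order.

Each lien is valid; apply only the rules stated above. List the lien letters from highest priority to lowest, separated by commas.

Adjusting effective dates: C was recorded within the 30-day window, so its effective date is the deed date November 18, 2024; D is treated as recorded November 8, 2023, the work-commencement date.
B, as an ad valorem tax lien, has superpriority and ranks first.
Ordering the rest by effective date: D (November 8, 2023), F (June 25, 2024), E (October 8, 2024), C (November 18, 2024), A (November 4, 2025).
The subordination applies — C was senior to A — so C and A swap.

B, D, F, E, A, C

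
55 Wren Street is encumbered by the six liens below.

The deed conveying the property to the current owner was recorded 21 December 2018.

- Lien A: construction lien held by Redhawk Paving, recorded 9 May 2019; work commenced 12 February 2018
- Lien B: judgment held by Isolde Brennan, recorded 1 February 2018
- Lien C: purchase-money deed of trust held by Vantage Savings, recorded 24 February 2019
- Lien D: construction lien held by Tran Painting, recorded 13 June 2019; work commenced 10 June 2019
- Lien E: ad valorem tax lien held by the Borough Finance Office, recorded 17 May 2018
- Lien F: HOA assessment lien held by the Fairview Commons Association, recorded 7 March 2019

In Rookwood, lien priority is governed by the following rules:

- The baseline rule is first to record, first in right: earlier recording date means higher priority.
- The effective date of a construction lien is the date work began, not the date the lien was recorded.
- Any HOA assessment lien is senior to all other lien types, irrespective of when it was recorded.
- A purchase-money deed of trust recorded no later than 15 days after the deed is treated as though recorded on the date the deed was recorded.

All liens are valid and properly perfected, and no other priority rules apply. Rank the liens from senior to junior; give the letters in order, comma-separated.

F, B, A, E, C, D

Adjusting effective dates: A's effective date is 12 February 2018, when work began; C was recorded 65 days after the deed, outside the 15-day window, so it keeps its recording date; D's effective date is 10 June 2019, when work began.
F, as an HOA assessment lien, has superpriority and ranks first.
Ordering the rest by effective date: B (1 February 2018), A (12 February 2018), E (17 May 2018), C (24 February 2019), D (10 June 2019).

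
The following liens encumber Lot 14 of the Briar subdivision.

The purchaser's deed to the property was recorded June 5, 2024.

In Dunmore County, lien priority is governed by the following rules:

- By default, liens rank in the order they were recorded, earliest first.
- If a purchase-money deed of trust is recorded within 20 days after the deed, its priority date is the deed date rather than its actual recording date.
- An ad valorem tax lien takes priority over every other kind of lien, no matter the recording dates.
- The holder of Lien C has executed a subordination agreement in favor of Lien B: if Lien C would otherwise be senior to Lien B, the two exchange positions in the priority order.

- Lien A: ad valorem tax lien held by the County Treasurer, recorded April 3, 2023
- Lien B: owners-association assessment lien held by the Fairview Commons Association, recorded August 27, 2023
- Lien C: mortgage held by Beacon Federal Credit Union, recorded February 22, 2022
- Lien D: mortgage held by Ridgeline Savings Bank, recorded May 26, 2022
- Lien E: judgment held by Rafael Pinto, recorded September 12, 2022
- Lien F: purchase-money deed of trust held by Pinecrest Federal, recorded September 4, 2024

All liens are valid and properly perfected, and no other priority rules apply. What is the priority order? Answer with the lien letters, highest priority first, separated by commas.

A, B, D, E, C, F

Effective dates after the stated exceptions: F was recorded 91 days after the deed, outside the 20-day window, so it keeps its recording date.
A, as an ad valorem tax lien, has superpriority and ranks first.
The other liens, earliest effective date first: C (February 22, 2022), D (May 26, 2022), E (September 12, 2022), B (August 27, 2023), F (September 4, 2024).
C would otherwise be senior to B, so under the subordination agreement C and B exchange positions.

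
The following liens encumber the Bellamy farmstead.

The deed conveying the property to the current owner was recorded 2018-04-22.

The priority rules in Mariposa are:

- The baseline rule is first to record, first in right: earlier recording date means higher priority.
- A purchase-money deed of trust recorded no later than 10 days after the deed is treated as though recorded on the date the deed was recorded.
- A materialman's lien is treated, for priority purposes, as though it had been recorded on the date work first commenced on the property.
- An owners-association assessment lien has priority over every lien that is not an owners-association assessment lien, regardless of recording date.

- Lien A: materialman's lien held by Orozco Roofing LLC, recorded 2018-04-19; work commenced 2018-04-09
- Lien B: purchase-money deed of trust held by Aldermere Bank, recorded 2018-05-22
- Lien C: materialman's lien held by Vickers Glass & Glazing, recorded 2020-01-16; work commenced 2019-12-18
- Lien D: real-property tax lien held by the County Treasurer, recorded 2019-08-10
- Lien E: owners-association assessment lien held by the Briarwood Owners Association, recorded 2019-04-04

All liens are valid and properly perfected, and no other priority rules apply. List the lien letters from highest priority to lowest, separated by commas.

First, effective dates: A is treated as recorded 2018-04-09, the work-commencement date; B was recorded 30 days after the deed, outside the 10-day window, so it keeps its recording date; C's effective date is 2019-12-18, when work began.
E is an owners-association assessment lien and takes priority over every other lien.
The other liens, earliest effective date first: A (2018-04-09), B (2018-05-22), D (2019-08-10), C (2019-12-18).

E, A, B, D, C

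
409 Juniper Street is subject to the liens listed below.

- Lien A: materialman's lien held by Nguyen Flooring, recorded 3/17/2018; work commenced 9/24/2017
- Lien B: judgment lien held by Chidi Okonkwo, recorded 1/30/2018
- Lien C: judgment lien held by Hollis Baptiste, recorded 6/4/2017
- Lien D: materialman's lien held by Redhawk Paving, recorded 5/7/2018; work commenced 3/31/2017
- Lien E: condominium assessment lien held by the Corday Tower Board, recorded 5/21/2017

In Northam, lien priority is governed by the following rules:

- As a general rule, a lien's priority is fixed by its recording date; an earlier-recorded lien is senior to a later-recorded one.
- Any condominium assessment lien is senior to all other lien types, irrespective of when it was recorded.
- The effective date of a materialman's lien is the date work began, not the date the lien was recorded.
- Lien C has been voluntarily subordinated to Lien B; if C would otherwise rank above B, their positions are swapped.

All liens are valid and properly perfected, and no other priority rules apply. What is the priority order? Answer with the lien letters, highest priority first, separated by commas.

E, D, B, A, C

Effective dates after the stated exceptions: A relates back to 9/24/2017 (work commenced); D is treated as recorded 3/31/2017, the work-commencement date.
E is a condominium assessment lien and takes priority over every other lien.
Among the remaining liens, by effective date: D (3/31/2017), C (6/4/2017), A (9/24/2017), B (1/30/2018).
Because C would otherwise rank above B, the subordination swaps them.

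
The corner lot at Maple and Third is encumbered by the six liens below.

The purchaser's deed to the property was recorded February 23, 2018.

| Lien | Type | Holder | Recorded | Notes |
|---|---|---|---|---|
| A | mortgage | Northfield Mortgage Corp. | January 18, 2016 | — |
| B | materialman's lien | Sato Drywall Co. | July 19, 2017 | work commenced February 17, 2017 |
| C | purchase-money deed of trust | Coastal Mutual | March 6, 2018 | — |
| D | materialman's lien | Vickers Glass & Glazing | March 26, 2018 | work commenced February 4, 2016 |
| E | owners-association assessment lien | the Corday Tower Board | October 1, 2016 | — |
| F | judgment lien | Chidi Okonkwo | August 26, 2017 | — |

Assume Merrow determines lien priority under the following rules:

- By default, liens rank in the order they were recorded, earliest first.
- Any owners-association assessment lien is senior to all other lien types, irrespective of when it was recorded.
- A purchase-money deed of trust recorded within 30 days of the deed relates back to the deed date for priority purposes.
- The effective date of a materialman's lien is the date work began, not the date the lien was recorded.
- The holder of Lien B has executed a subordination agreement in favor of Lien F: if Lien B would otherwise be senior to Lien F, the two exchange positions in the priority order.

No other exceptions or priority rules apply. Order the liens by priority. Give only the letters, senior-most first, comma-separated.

Effective dates: B's effective date is February 17, 2017, when work began; C's effective date is the deed date, February 23, 2018; D's effective date is February 4, 2016, when work began.
E, as an owners-association assessment lien, has superpriority and ranks first.
Remaining liens by effective date: A (January 18, 2016), D (February 4, 2016), B (February 17, 2017), F (August 26, 2017), C (February 23, 2018).
Because B would otherwise rank above F, the subordination swaps them.

E, A, D, F, B, C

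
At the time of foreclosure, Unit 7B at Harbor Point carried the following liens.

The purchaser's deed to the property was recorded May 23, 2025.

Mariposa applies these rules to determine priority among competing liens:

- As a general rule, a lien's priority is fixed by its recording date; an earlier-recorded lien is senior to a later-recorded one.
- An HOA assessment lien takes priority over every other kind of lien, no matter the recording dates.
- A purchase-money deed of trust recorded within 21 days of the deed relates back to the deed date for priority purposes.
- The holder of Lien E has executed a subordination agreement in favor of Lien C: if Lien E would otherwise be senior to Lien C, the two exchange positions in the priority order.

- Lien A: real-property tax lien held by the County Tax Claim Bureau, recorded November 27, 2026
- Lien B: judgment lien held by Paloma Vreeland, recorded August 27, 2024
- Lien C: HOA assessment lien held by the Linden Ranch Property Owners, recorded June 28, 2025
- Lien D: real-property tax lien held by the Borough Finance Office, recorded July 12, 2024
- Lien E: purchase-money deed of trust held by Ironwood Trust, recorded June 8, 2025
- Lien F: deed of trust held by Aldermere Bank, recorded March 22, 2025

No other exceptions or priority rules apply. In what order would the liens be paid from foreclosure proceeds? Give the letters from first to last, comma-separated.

C, D, B, F, E, A

First, effective dates: E's effective date is the deed date, May 23, 2025.
C is an HOA assessment lien, so it outranks all other liens regardless of date.
Among the remaining liens, by effective date: D (July 12, 2024), B (August 27, 2024), F (March 22, 2025), E (May 23, 2025), A (November 27, 2026).
Since E is not senior to C, the subordination leaves the order unchanged.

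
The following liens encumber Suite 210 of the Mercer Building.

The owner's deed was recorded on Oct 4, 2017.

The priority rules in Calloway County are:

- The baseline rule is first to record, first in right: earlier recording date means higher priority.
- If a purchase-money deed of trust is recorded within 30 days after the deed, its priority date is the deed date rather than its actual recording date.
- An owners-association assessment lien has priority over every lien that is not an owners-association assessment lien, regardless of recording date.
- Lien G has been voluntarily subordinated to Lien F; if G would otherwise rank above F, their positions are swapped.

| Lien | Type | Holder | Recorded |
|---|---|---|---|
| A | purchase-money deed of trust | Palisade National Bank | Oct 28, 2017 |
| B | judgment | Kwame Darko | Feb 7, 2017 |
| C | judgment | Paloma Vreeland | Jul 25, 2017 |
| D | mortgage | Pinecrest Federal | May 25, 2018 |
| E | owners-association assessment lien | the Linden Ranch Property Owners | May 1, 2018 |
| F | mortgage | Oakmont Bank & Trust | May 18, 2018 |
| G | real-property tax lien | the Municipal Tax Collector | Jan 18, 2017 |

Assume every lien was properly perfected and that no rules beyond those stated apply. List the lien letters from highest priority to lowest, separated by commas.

E, F, B, C, A, G, D

Adjusting effective dates: A relates back to the deed date Oct 4, 2017.
E is an owners-association assessment lien and takes priority over every other lien.
Remaining liens by effective date: G (Jan 18, 2017), B (Feb 7, 2017), C (Jul 25, 2017), A (Oct 4, 2017), F (May 18, 2018), D (May 25, 2018).
The subordination applies — G was senior to F — so G and F swap.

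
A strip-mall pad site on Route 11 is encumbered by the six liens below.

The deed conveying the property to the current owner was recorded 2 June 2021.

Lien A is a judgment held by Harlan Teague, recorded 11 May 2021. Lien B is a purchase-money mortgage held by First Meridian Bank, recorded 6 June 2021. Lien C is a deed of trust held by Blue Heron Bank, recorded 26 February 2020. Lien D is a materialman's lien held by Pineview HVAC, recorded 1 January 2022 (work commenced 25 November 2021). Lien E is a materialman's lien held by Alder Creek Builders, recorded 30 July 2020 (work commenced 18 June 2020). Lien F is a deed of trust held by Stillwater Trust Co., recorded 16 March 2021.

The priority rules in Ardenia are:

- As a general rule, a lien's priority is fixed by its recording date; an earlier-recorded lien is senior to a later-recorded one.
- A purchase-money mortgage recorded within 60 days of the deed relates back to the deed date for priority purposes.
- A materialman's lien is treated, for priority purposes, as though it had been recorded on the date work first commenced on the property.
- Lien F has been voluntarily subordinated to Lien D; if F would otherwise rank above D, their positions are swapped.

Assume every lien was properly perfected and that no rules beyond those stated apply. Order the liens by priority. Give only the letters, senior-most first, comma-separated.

Effective dates: B relates back to the deed date 2 June 2021; D relates back to 25 November 2021 (work commenced); E is treated as recorded 18 June 2020, the work-commencement date.
By effective date: C (26 February 2020), E (18 June 2020), F (16 March 2021), A (11 May 2021), B (2 June 2021), D (25 November 2021).
F would otherwise be senior to D, so under the subordination agreement F and D exchange positions.

C, E, D, A, B, F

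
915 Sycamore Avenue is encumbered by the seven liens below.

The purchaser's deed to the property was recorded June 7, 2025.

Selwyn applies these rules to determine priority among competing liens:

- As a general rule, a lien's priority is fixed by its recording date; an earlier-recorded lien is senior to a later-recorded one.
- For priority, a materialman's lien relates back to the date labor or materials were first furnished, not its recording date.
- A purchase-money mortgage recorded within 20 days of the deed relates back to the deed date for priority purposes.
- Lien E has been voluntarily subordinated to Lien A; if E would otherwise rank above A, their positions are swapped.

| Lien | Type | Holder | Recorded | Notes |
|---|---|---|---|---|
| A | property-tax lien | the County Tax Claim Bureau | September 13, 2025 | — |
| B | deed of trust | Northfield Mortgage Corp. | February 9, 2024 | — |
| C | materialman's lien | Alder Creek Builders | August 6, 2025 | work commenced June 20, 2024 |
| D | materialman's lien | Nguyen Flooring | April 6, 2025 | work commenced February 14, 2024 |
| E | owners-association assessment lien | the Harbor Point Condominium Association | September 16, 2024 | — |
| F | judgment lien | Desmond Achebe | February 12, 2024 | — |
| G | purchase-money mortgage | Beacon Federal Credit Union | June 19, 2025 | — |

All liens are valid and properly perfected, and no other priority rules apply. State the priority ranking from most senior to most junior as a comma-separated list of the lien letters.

B, F, D, C, A, G, E

First, effective dates: C's effective date is June 20, 2024, when work began; D relates back to February 14, 2024 (work commenced); G relates back to the deed date June 7, 2025.
Ordering by effective date: B (February 9, 2024), F (February 12, 2024), D (February 14, 2024), C (June 20, 2024), E (September 16, 2024), G (June 7, 2025), A (September 13, 2025).
E is senior to A before the subordination, so the two trade places.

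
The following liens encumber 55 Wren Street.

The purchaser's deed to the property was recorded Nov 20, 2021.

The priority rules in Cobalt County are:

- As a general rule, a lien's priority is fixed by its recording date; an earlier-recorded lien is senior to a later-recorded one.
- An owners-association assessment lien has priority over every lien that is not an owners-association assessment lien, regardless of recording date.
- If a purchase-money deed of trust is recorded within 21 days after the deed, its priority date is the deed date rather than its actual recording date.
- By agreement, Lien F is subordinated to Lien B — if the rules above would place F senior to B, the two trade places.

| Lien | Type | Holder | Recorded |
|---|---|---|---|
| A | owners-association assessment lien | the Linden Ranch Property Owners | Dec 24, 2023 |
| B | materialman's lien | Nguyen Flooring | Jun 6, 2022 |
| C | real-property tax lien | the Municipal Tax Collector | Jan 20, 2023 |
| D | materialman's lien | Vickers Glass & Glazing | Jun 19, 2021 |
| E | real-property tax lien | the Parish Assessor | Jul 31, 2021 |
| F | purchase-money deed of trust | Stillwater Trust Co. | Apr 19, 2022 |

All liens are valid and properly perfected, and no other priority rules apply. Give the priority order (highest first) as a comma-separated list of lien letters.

Effective dates after the stated exceptions: F was recorded 150 days after the deed, outside the 21-day window, so it keeps its recording date.
As an owners-association assessment lien, A is senior to every other lien.
Among the remaining liens, by effective date: D (Jun 19, 2021), E (Jul 31, 2021), F (Apr 19, 2022), B (Jun 6, 2022), C (Jan 20, 2023).
Because F would otherwise rank above B, the subordination swaps them.

A, D, E, B, F, C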